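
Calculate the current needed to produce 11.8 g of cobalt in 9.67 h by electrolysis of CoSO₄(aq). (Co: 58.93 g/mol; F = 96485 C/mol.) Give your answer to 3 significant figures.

n(Co) = 11.8 / 58.93 = 0.2002 mol
Co²⁺ + 2e⁻ → Co, so n(e⁻) = 2 × 0.2002 = 0.4004 mol
Q = 0.4004 × 96485 = 38630 C
I = Q / t = 38630 / 34812 s = 1.11 A

1.11 A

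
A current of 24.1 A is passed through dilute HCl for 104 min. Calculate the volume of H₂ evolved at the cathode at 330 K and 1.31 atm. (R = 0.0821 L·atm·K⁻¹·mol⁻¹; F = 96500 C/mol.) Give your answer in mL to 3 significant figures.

16100 mL

Charge passed = 24.1 × 6240 = 1.504×10^5 C
Moles of electrons = 1.504×10^5 / 96500 = 1.559 mol
2H⁺ + 2e⁻ → H₂, so n(H₂) = 1.559 / 2 = 0.7795 mol
V = nRT/P = 0.7795 × 0.0821 × 330 / 1.31 = 16.12 L
= 16100 mL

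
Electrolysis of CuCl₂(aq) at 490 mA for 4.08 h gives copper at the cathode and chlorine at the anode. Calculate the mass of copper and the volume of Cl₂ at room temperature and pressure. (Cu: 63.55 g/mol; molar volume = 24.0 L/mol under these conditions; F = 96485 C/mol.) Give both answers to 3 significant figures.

Q = 0.490 × 14688 = 7197 C; n(e⁻) = 7197 / 96485 = 0.07459 mol
Cathode: Cu²⁺ + 2e⁻ → Cu → n(Cu) = 0.07459/2 = 0.03730 mol → 2.37 g
Anode: 2Cl⁻ → Cl₂ + 2e⁻ → n(Cl₂) = 0.07459/2 = 0.03730 mol → 0.895 L

2.37 g Cu; 0.895 L Cl₂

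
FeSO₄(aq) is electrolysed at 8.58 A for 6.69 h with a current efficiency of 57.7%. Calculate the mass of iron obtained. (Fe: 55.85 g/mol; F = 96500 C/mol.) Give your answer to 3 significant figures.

34.5 g

Q = 8.58 × 24084 = 2.066×10^5 C
n(e⁻) = 2.066×10^5 / 96500 = 2.141 mol
Fe²⁺ + 2e⁻ → Fe, so theoretical m(Fe) = 1.071 × 55.85 = 59.82 g
Actual mass = 57.7% × 59.82 = 34.5 g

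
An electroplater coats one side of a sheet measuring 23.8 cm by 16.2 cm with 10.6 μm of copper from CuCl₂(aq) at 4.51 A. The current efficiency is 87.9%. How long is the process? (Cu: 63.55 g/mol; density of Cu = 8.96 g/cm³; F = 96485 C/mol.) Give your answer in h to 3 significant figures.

0.779 h

Plated area = 23.8 × 16.2 = 385.6 cm²
Volume = 385.6 × 10.6×10⁻⁴ cm = 0.4087 cm³
m(Cu) = 0.4087 × 8.96 = 3.662 g
n(Cu) = 3.662 / 63.55 = 0.05762 mol; n(e⁻) = 2 × 0.05762 = 0.1152 mol
Q = 0.1152 × 96485 / 0.879 = 12650 C
t = 12650 / 4.51 = 2805 s = 0.779 h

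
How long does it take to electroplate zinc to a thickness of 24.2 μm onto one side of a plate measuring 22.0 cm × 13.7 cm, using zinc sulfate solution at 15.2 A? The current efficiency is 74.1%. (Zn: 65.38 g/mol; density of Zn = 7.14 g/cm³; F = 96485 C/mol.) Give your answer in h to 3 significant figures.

Plated area = 22.0 × 13.7 = 301.4 cm²
Volume = 301.4 × 24.2×10⁻⁴ cm = 0.7294 cm³
m(Zn) = 0.7294 × 7.14 = 5.208 g
n(Zn) = 5.208 / 65.38 = 0.07966 mol; n(e⁻) = 2 × 0.07966 = 0.1593 mol
Q = 0.1593 × 96485 / 0.741 = 20740 C
t = 20740 / 15.2 = 1364 s = 0.379 h

0.379 h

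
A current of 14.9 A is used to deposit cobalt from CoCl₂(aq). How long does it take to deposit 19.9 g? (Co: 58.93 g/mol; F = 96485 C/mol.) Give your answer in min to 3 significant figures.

n(Co) = 19.9 / 58.93 = 0.3377 mol
Co²⁺ + 2e⁻ → Co, so n(e⁻) = 2 × 0.3377 = 0.6754 mol
Q = 0.6754 × 96485 = 65170 C
t = Q / I = 65170 / 14.9 = 4374 s = 72.9 min

72.9 min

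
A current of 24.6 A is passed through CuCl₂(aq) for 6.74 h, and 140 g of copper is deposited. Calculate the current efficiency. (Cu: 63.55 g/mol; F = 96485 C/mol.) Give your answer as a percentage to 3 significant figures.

Q = 24.6 × 24264 = 5.969×10^5 C
n(e⁻) = 5.969×10^5 / 96485 = 6.186 mol
Cu²⁺ + 2e⁻ → Cu, so theoretical n(Cu) = 3.093 mol → 196.6 g
Efficiency = 140 / 196.6 = 0.7121 = 71.2%

71.2%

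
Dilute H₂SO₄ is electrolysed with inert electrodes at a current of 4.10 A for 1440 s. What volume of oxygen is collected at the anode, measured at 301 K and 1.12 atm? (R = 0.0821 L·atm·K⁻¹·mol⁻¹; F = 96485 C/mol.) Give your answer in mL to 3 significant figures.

Q = 4.10 A × 1440 s = 5904 C
n(e⁻) = Q/F = 5904/96485 = 0.06119 mol
2H₂O → O₂ + 4H⁺ + 4e⁻, so n(O₂) = 0.06119 / 4 = 0.01530 mol
V = nRT/P = 0.01530 × 0.0821 × 301 / 1.12 = 0.3376 L
= 338 mL

338 mL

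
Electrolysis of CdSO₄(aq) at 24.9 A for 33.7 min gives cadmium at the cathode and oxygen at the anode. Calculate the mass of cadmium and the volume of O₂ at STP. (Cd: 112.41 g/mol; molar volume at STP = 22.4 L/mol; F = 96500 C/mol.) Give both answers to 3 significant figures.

29.3 g Cd; 2.92 L O₂

Q = 24.9 × 2022 = 50350 C; n(e⁻) = 50350 / 96500 = 0.5218 mol
Cathode: Cd²⁺ + 2e⁻ → Cd → n(Cd) = 0.5218/2 = 0.2609 mol → 29.3 g
Anode: 2H₂O → O₂ + 4H⁺ + 4e⁻ → n(O₂) = 0.5218/4 = 0.1305 mol → 2.92 L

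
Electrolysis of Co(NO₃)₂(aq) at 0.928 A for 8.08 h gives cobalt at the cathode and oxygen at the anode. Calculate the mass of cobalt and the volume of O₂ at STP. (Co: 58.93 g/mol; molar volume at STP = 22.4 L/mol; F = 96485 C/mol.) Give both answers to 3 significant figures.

Q = 0.928 × 29088 = 26990 C; n(e⁻) = 26990 / 96485 = 0.2797 mol
Cathode: Co²⁺ + 2e⁻ → Co → n(Co) = 0.2797/2 = 0.1399 mol → 8.24 g
Anode: 2H₂O → O₂ + 4H⁺ + 4e⁻ → n(O₂) = 0.2797/4 = 0.06993 mol → 1.57 L

8.24 g Co; 1.57 L O₂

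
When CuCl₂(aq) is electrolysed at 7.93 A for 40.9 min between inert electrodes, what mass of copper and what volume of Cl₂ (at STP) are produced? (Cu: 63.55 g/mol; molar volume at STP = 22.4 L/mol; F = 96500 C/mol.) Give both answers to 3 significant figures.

6.41 g Cu; 2.26 L Cl₂

Q = 7.93 × 2454 = 19460 C; n(e⁻) = 19460 / 96500 = 0.2017 mol
Cathode: Cu²⁺ + 2e⁻ → Cu → n(Cu) = 0.2017/2 = 0.1009 mol → 6.41 g
Anode: 2Cl⁻ → Cl₂ + 2e⁻ → n(Cl₂) = 0.2017/2 = 0.1009 mol → 2.26 L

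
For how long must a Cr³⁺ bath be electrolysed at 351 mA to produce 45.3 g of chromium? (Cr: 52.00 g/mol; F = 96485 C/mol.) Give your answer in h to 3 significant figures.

200 h

n(Cr) = 45.3 / 52.00 = 0.8712 mol
Cr³⁺ + 3e⁻ → Cr, so n(e⁻) = 3 × 0.8712 = 2.614 mol
Q = 2.614 × 96485 = 2.522×10^5 C
t = Q / I = 2.522×10^5 / 0.351 = 7.185×10^5 s = 200 h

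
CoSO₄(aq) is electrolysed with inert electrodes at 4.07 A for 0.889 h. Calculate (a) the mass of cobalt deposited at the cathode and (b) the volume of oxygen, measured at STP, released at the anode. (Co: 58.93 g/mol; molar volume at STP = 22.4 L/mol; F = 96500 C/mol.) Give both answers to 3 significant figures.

3.98 g Co; 0.756 L O₂

Q = 4.07 × 3200.4 = 13030 C; n(e⁻) = 13030 / 96500 = 0.1350 mol
Cathode: Co²⁺ + 2e⁻ → Co → n(Co) = 0.1350/2 = 0.06750 mol → 3.98 g
Anode: 2H₂O → O₂ + 4H⁺ + 4e⁻ → n(O₂) = 0.1350/4 = 0.03375 mol → 0.756 L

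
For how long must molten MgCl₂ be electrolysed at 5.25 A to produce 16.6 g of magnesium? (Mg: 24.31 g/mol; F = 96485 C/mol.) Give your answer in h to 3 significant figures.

6.97 h

n(Mg) = 16.6 / 24.31 = 0.6828 mol
Mg²⁺ + 2e⁻ → Mg, so n(e⁻) = 2 × 0.6828 = 1.366 mol
Q = 1.366 × 96485 = 1.318×10^5 C
t = Q / I = 1.318×10^5 / 5.25 = 25100 s = 6.97 h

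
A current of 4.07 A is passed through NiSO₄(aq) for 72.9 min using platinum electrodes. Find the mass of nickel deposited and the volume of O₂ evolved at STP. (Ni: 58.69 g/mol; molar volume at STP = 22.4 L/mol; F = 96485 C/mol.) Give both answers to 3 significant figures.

Q = 4.07 × 4374 = 17800 C; n(e⁻) = 17800 / 96485 = 0.1845 mol
Cathode: Ni²⁺ + 2e⁻ → Ni → n(Ni) = 0.1845/2 = 0.09225 mol → 5.41 g
Anode: 2H₂O → O₂ + 4H⁺ + 4e⁻ → n(O₂) = 0.1845/4 = 0.04613 mol → 1.03 L

5.41 g Ni; 1.03 L O₂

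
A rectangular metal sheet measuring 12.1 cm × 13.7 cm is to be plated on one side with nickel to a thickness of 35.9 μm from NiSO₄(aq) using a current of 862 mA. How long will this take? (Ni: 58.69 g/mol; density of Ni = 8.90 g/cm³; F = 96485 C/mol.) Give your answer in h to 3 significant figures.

Plated area = 12.1 × 13.7 = 165.8 cm²
Volume = 165.8 × 35.9×10⁻⁴ cm = 0.5952 cm³
m(Ni) = 0.5952 × 8.90 = 5.297 g
n(Ni) = 5.297 / 58.69 = 0.09025 mol; n(e⁻) = 2 × 0.09025 = 0.1805 mol
Q = 0.1805 × 96485 = 17420 C
t = 17420 / 0.862 = 20210 s = 5.61 h

5.61 h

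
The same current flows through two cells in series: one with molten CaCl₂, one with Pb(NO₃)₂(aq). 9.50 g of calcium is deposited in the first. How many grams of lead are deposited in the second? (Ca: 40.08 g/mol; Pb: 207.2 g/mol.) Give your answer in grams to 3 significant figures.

n(Ca) = 9.50 / 40.08 = 0.2370 mol
Ca²⁺ + 2e⁻ → Ca, so n(e⁻) = 2 × 0.2370 = 0.4740 mol
Same current for the same time ⇒ same n(e⁻) = 0.4740 mol in both cells.
Pb²⁺ + 2e⁻ → Pb, so n(Pb) = 0.4740 / 2 = 0.2370 mol
m(Pb) = 0.2370 × 207.2 = 49.1 g

49.1 g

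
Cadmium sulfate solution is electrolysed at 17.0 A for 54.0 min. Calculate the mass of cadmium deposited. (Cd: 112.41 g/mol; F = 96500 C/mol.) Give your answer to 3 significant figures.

32.1 g

Charge passed = 17.0 × 3240 = 55080 C
n(e⁻) = Q/F = 55080/96500 = 0.5708 mol
Cd²⁺ + 2e⁻ → Cd, so n(Cd) = 0.5708 / 2 = 0.2854 mol
m = 0.2854 × 112.41 = 32.1 g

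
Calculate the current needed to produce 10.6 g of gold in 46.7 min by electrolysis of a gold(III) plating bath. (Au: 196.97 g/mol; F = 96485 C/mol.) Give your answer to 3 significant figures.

5.56 A

n(Au) = 10.6 / 196.97 = 0.05382 mol
Au³⁺ + 3e⁻ → Au, so n(e⁻) = 3 × 0.05382 = 0.1615 mol
Q = 0.1615 × 96485 = 15580 C
I = Q / t = 15580 / 2802 s = 5.56 A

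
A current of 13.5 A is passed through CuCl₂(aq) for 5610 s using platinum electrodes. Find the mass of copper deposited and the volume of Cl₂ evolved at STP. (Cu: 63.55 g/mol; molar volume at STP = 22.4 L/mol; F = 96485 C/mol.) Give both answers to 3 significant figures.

Q = 13.5 × 5610 = 75740 C; n(e⁻) = 75740 / 96485 = 0.7850 mol
Cathode: Cu²⁺ + 2e⁻ → Cu → n(Cu) = 0.7850/2 = 0.3925 mol → 24.9 g
Anode: 2Cl⁻ → Cl₂ + 2e⁻ → n(Cl₂) = 0.7850/2 = 0.3925 mol → 8.79 L

24.9 g Cu; 8.79 L Cl₂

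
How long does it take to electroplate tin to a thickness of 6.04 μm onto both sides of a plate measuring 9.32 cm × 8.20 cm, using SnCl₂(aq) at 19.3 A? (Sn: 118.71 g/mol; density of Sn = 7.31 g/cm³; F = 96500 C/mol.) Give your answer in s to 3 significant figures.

Plated area = 2 × 9.32 × 8.20 = 152.8 cm²
Volume = 152.8 × 6.04×10⁻⁴ cm = 0.09229 cm³
m(Sn) = 0.09229 × 7.31 = 0.6746 g
n(Sn) = 0.6746 / 118.71 = 0.005683 mol; n(e⁻) = 2 × 0.005683 = 0.01137 mol
Q = 0.01137 × 96500 = 1097 C
t = 1097 / 19.3 = 56.84 s

56.8 s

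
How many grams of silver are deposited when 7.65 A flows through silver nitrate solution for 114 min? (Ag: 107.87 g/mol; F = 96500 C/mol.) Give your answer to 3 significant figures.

58.5 g

Q = It = 7.65 × 6840 = 52330 C
Moles of electrons = 52330 / 96500 = 0.5423 mol
Ag⁺ + e⁻ → Ag, so n(Ag) = 0.5423 mol
m = 0.5423 × 107.87 = 58.5 g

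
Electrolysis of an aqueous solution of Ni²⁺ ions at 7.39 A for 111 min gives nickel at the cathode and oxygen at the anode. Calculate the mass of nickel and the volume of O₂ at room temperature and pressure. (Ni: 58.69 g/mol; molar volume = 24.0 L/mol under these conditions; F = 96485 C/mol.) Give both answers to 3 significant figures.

15.0 g Ni; 3.06 L O₂

Q = 7.39 × 6660 = 49220 C; n(e⁻) = 49220 / 96485 = 0.5101 mol
Cathode: Ni²⁺ + 2e⁻ → Ni → n(Ni) = 0.5101/2 = 0.2551 mol → 15.0 g
Anode: 2H₂O → O₂ + 4H⁺ + 4e⁻ → n(O₂) = 0.5101/4 = 0.1275 mol → 3.06 L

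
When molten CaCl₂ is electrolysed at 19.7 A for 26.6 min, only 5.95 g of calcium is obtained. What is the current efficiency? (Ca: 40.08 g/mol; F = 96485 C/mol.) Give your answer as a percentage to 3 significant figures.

91.1%

Q = 19.7 × 1596 = 31440 C
n(e⁻) = 31440 / 96485 = 0.3259 mol
Ca²⁺ + 2e⁻ → Ca, so theoretical n(Ca) = 0.1630 mol → 6.533 g
Efficiency = 5.95 / 6.533 = 0.9108 = 91.1%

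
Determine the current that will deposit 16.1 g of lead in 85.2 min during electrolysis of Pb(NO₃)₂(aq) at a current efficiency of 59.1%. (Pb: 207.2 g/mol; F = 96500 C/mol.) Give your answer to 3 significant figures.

n(Pb) = 16.1 / 207.2 = 0.07770 mol
Pb²⁺ + 2e⁻ → Pb, so n(e⁻) = 2 × 0.07770 = 0.1554 mol
Q = 0.1554 × 96500 / 0.591 = 25370 C
I = Q / t = 25370 / 5112 s = 4.96 A

4.96 A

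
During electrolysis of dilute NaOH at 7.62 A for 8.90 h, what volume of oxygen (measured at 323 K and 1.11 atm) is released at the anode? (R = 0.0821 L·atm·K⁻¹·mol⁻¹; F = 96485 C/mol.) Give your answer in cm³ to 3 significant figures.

Q = It = 7.62 × 32040 = 2.441×10^5 C
n(e⁻) = Q/F = 2.441×10^5/96485 = 2.530 mol
2H₂O → O₂ + 4H⁺ + 4e⁻, so n(O₂) = 2.530 / 4 = 0.6325 mol
V = nRT/P = 0.6325 × 0.0821 × 323 / 1.11 = 15.11 L
= 15100 cm³

15100 cm³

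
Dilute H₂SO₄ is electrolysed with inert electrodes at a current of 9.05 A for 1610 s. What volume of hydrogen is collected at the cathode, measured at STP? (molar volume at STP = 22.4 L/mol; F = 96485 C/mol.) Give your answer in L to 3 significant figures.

1.69 L

Q = 9.05 A × 1610 s = 14570 C
n(e⁻) = 14570 / 96485 = 0.1510 mol
2H⁺ + 2e⁻ → H₂, so n(H₂) = 0.1510 / 2 = 0.07550 mol
V = 0.07550 × 22.4 = 1.691 L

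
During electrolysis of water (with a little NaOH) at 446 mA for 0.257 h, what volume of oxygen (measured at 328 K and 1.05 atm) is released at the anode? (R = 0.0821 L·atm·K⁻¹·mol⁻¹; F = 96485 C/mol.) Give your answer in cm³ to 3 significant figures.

Charge passed = 0.446 × 925.2 = 412.6 C
Moles of electrons = 412.6 / 96485 = 0.004276 mol
2H₂O → O₂ + 4H⁺ + 4e⁻, so n(O₂) = 0.004276 / 4 = 0.001069 mol
V = nRT/P = 0.001069 × 0.0821 × 328 / 1.05 = 0.02742 L
= 27.4 cm³

27.4 cm³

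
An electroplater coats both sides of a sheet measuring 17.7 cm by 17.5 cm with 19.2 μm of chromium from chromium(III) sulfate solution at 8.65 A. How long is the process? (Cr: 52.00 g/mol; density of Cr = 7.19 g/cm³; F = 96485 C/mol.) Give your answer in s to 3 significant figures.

Plated area = 2 × 17.7 × 17.5 = 619.5 cm²
Volume = 619.5 × 19.2×10⁻⁴ cm = 1.189 cm³
m(Cr) = 1.189 × 7.19 = 8.549 g
n(Cr) = 8.549 / 52.00 = 0.1644 mol; n(e⁻) = 3 × 0.1644 = 0.4932 mol
Q = 0.4932 × 96485 = 47590 C
t = 47590 / 8.65 = 5502 s

5500 s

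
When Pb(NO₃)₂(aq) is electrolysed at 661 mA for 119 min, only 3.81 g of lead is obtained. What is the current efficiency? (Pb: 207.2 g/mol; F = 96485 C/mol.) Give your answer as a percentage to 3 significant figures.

Q = 0.661 × 7140 = 4720 C
n(e⁻) = 4720 / 96485 = 0.04892 mol
Pb²⁺ + 2e⁻ → Pb, so theoretical n(Pb) = 0.02446 mol → 5.068 g
Efficiency = 3.81 / 5.068 = 0.7518 = 75.2%

75.2%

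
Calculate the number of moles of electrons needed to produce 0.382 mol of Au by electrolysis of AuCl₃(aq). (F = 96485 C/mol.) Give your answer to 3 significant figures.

1.15 mol

Au³⁺ + 3e⁻ → Au, so n(e⁻) = 3 × 0.382 = 1.146 mol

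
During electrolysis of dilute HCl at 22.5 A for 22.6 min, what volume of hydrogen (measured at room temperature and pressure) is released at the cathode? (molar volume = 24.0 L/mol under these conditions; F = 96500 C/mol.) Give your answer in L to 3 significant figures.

Q = It = 22.5 × 1356 = 30510 C
n(e⁻) = Q/F = 30510/96500 = 0.3162 mol
2H⁺ + 2e⁻ → H₂, so n(H₂) = 0.3162 / 2 = 0.1581 mol
V = 0.1581 × 24.0 = 3.794 L

3.79 L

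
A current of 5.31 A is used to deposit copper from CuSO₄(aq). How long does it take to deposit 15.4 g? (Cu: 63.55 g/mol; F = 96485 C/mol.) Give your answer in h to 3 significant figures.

n(Cu) = 15.4 / 63.55 = 0.2423 mol
Cu²⁺ + 2e⁻ → Cu, so n(e⁻) = 2 × 0.2423 = 0.4846 mol
Q = 0.4846 × 96485 = 46760 C
t = Q / I = 46760 / 5.31 = 8806 s = 2.45 h

2.45 h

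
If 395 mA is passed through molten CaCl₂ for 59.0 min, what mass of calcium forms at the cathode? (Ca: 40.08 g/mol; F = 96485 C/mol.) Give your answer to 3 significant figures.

0.290 g

Q = 0.395 A × 3540 s = 1398 C
n(e⁻) = 1398 / 96485 = 0.01449 mol
Ca²⁺ + 2e⁻ → Ca, so n(Ca) = 0.01449 / 2 = 0.007245 mol
m = 0.007245 × 40.08 = 0.290 g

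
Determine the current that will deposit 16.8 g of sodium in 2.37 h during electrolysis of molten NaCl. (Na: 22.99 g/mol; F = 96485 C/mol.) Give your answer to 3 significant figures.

8.26 A

n(Na) = 16.8 / 22.99 = 0.7308 mol
Na⁺ + e⁻ → Na, so n(e⁻) = 0.7308 mol
Q = 0.7308 × 96485 = 70510 C
I = Q / t = 70510 / 8532 s = 8.26 A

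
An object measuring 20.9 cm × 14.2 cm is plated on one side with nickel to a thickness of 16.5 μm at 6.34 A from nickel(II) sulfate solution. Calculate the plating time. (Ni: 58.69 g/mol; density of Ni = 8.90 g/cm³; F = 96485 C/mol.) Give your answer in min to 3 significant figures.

Plated area = 20.9 × 14.2 = 296.8 cm²
Volume = 296.8 × 16.5×10⁻⁴ cm = 0.4897 cm³
m(Ni) = 0.4897 × 8.90 = 4.358 g
n(Ni) = 4.358 / 58.69 = 0.07425 mol; n(e⁻) = 2 × 0.07425 = 0.1485 mol
Q = 0.1485 × 96485 = 14330 C
t = 14330 / 6.34 = 2260 s = 37.7 min

37.7 min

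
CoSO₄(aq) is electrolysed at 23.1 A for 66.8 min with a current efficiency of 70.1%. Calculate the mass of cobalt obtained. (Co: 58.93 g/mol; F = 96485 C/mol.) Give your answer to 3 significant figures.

Q = 23.1 × 4008 = 92580 C
n(e⁻) = 92580 / 96485 = 0.9595 mol
Co²⁺ + 2e⁻ → Co, so theoretical m(Co) = 0.4798 × 58.93 = 28.27 g
Actual mass = 70.1% × 28.27 = 19.8 g

19.8 g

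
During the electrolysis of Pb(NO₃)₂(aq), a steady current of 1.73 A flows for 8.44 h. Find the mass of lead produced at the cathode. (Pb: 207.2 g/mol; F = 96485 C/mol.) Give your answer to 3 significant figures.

Q = 1.73 A × 30384 s = 52560 C
Moles of electrons = 52560 / 96485 = 0.5447 mol
Pb²⁺ + 2e⁻ → Pb, so n(Pb) = 0.5447 / 2 = 0.2724 mol
m = 0.2724 × 207.2 = 56.4 g

56.4 g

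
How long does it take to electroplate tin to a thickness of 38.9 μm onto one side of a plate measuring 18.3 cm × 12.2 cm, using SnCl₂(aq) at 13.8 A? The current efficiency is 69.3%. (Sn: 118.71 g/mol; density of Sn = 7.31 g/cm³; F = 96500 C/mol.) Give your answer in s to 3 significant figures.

1080 s

Plated area = 18.3 × 12.2 = 223.3 cm²
Volume = 223.3 × 38.9×10⁻⁴ cm = 0.8686 cm³
m(Sn) = 0.8686 × 7.31 = 6.349 g
n(Sn) = 6.349 / 118.71 = 0.05348 mol; n(e⁻) = 2 × 0.05348 = 0.1070 mol
Q = 0.1070 × 96500 / 0.693 = 14900 C
t = 14900 / 13.8 = 1080 s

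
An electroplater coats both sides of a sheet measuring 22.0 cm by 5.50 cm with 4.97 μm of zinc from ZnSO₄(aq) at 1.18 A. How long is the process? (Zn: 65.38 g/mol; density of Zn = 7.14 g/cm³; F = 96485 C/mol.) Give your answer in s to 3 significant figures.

Plated area = 2 × 22.0 × 5.50 = 242.0 cm²
Volume = 242.0 × 4.97×10⁻⁴ cm = 0.1203 cm³
m(Zn) = 0.1203 × 7.14 = 0.8589 g
n(Zn) = 0.8589 / 65.38 = 0.01314 mol; n(e⁻) = 2 × 0.01314 = 0.02628 mol
Q = 0.02628 × 96485 = 2536 C
t = 2536 / 1.18 = 2149 s

2150 s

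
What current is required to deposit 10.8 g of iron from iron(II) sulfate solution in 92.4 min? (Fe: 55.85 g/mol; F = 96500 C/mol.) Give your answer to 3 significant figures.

n(Fe) = 10.8 / 55.85 = 0.1934 mol
Fe²⁺ + 2e⁻ → Fe, so n(e⁻) = 2 × 0.1934 = 0.3868 mol
Q = 0.3868 × 96500 = 37330 C
I = Q / t = 37330 / 5544 s = 6.73 A

6.73 A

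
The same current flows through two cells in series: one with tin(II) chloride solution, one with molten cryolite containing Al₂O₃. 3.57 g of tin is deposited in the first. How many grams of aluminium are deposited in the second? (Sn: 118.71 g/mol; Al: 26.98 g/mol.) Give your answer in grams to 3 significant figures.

n(Sn) = 3.57 / 118.71 = 0.03007 mol
Sn²⁺ + 2e⁻ → Sn, so n(e⁻) = 2 × 0.03007 = 0.06014 mol
In series, the same 0.06014 mol of electrons flows through the second cell.
Al³⁺ + 3e⁻ → Al, so n(Al) = 0.06014 / 3 = 0.02005 mol
m(Al) = 0.02005 × 26.98 = 0.541 g

0.541 g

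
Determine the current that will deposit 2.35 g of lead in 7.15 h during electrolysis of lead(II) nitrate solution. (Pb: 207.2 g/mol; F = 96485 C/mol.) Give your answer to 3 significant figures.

n(Pb) = 2.35 / 207.2 = 0.01134 mol
Pb²⁺ + 2e⁻ → Pb, so n(e⁻) = 2 × 0.01134 = 0.02268 mol
Q = 0.02268 × 96485 = 2188 C
I = Q / t = 2188 / 25740 s = 0.0850 A

0.0850 A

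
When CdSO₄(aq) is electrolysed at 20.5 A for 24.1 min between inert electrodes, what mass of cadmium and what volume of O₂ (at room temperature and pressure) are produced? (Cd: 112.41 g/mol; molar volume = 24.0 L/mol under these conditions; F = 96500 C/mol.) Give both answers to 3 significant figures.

17.3 g Cd; 1.84 L O₂

Q = 20.5 × 1446 = 29640 C; n(e⁻) = 29640 / 96500 = 0.3072 mol
Cathode: Cd²⁺ + 2e⁻ → Cd → n(Cd) = 0.3072/2 = 0.1536 mol → 17.3 g
Anode: 2H₂O → O₂ + 4H⁺ + 4e⁻ → n(O₂) = 0.3072/4 = 0.07680 mol → 1.84 L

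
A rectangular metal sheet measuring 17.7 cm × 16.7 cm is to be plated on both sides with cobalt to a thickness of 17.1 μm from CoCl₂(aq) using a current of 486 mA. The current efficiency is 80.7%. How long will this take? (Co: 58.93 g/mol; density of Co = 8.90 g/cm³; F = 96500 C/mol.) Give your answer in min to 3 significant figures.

Plated area = 2 × 17.7 × 16.7 = 591.2 cm²
Volume = 591.2 × 17.1×10⁻⁴ cm = 1.011 cm³
m(Co) = 1.011 × 8.90 = 8.998 g
n(Co) = 8.998 / 58.93 = 0.1527 mol; n(e⁻) = 2 × 0.1527 = 0.3054 mol
Q = 0.3054 × 96500 / 0.807 = 36520 C
t = 36520 / 0.486 = 75140 s = 1250 min

1250 min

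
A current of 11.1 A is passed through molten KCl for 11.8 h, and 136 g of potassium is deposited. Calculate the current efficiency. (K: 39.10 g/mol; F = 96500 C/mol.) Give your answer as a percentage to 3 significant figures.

71.2%

Q = 11.1 × 42480 = 4.715×10^5 C
n(e⁻) = 4.715×10^5 / 96500 = 4.886 mol
K⁺ + e⁻ → K, so theoretical n(K) = 4.886 mol → 191.0 g
Efficiency = 136 / 191.0 = 0.7120 = 71.2%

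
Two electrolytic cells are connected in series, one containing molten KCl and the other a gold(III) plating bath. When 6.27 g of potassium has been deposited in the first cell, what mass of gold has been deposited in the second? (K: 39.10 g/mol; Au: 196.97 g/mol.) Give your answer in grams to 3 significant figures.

10.5 g

n(K) = 6.27 / 39.10 = 0.1604 mol
K⁺ + e⁻ → K, so n(e⁻) = 0.1604 mol
In series, the same 0.1604 mol of electrons flows through the second cell.
Au³⁺ + 3e⁻ → Au, so n(Au) = 0.1604 / 3 = 0.05347 mol
m(Au) = 0.05347 × 196.97 = 10.5 g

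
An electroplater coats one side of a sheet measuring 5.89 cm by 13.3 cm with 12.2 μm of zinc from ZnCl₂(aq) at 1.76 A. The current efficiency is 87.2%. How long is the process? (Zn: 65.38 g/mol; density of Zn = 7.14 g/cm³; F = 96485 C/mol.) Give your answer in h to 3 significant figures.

0.365 h

Plated area = 5.89 × 13.3 = 78.34 cm²
Volume = 78.34 × 12.2×10⁻⁴ cm = 0.09557 cm³
m(Zn) = 0.09557 × 7.14 = 0.6824 g
n(Zn) = 0.6824 / 65.38 = 0.01044 mol; n(e⁻) = 2 × 0.01044 = 0.02088 mol
Q = 0.02088 × 96485 / 0.872 = 2310 C
t = 2310 / 1.76 = 1313 s = 0.365 h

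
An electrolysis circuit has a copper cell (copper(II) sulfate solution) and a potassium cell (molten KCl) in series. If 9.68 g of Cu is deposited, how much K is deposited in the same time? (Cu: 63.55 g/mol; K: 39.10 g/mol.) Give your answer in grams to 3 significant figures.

11.9 g

n(Cu) = 9.68 / 63.55 = 0.1523 mol
Cu²⁺ + 2e⁻ → Cu, so n(e⁻) = 2 × 0.1523 = 0.3046 mol
Same current for the same time ⇒ same n(e⁻) = 0.3046 mol in both cells.
K⁺ + e⁻ → K, so n(K) = 0.3046 mol
m(K) = 0.3046 × 39.10 = 11.9 g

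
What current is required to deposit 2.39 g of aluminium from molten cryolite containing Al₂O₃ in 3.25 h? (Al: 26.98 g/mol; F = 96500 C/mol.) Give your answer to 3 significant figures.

n(Al) = 2.39 / 26.98 = 0.08858 mol
Al³⁺ + 3e⁻ → Al, so n(e⁻) = 3 × 0.08858 = 0.2657 mol
Q = 0.2657 × 96500 = 25640 C
I = Q / t = 25640 / 11700 s = 2.19 A

2.19 A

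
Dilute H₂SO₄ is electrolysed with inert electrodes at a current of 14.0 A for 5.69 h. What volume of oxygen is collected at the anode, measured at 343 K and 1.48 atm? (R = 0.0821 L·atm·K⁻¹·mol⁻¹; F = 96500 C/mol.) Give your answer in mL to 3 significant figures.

Q = It = 14.0 × 20484 = 2.868×10^5 C
n(e⁻) = Q/F = 2.868×10^5/96500 = 2.972 mol
2H₂O → O₂ + 4H⁺ + 4e⁻, so n(O₂) = 2.972 / 4 = 0.7430 mol
V = nRT/P = 0.7430 × 0.0821 × 343 / 1.48 = 14.14 L
= 14100 mL

14100 mL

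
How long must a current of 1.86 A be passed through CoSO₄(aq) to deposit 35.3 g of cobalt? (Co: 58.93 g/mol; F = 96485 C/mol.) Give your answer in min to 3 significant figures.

n(Co) = 35.3 / 58.93 = 0.5990 mol
Co²⁺ + 2e⁻ → Co, so n(e⁻) = 2 × 0.5990 = 1.198 mol
Q = 1.198 × 96485 = 1.156×10^5 C
t = Q / I = 1.156×10^5 / 1.86 = 62150 s = 1040 min

1040 min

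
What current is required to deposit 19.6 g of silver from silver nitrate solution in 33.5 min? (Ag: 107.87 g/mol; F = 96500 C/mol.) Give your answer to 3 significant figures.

n(Ag) = 19.6 / 107.87 = 0.1817 mol
Ag⁺ + e⁻ → Ag, so n(e⁻) = 0.1817 mol
Q = 0.1817 × 96500 = 17530 C
I = Q / t = 17530 / 2010 s = 8.72 A

8.72 A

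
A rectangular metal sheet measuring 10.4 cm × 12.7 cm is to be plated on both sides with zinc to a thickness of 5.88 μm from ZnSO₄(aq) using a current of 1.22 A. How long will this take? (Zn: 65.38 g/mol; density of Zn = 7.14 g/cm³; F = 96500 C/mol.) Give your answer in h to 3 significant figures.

0.745 h

Plated area = 2 × 10.4 × 12.7 = 264.2 cm²
Volume = 264.2 × 5.88×10⁻⁴ cm = 0.1553 cm³
m(Zn) = 0.1553 × 7.14 = 1.109 g
n(Zn) = 1.109 / 65.38 = 0.01696 mol; n(e⁻) = 2 × 0.01696 = 0.03392 mol
Q = 0.03392 × 96500 = 3273 C
t = 3273 / 1.22 = 2683 s = 0.745 h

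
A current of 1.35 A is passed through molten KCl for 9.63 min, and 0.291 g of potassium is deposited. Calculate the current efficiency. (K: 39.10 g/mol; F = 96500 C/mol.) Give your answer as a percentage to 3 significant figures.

92.1%

Q = 1.35 × 577.8 = 780.0 C
n(e⁻) = 780.0 / 96500 = 0.008083 mol
K⁺ + e⁻ → K, so theoretical n(K) = 0.008083 mol → 0.3160 g
Efficiency = 0.291 / 0.3160 = 0.9209 = 92.1%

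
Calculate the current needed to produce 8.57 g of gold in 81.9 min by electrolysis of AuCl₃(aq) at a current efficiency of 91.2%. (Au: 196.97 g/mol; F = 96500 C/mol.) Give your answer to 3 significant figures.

n(Au) = 8.57 / 196.97 = 0.04351 mol
Au³⁺ + 3e⁻ → Au, so n(e⁻) = 3 × 0.04351 = 0.1305 mol
Q = 0.1305 × 96500 / 0.912 = 13810 C
I = Q / t = 13810 / 4914 s = 2.81 A

2.81 A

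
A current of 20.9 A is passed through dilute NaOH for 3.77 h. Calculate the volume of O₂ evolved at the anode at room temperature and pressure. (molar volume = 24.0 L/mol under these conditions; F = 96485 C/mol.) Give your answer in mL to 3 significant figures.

17600 mL

Q = It = 20.9 × 13572 = 2.837×10^5 C
n(e⁻) = Q/F = 2.837×10^5/96485 = 2.940 mol
2H₂O → O₂ + 4H⁺ + 4e⁻, so n(O₂) = 2.940 / 4 = 0.7350 mol
V = 0.7350 × 24.0 = 17.64 L
= 17600 mL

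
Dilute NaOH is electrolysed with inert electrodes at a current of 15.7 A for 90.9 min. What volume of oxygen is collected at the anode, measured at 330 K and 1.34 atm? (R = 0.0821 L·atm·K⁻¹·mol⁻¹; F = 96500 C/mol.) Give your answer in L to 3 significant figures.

4.49 L

Charge passed = 15.7 × 5454 = 85630 C
n(e⁻) = Q/F = 85630/96500 = 0.8874 mol
2H₂O → O₂ + 4H⁺ + 4e⁻, so n(O₂) = 0.8874 / 4 = 0.2219 mol
V = nRT/P = 0.2219 × 0.0821 × 330 / 1.34 = 4.487 L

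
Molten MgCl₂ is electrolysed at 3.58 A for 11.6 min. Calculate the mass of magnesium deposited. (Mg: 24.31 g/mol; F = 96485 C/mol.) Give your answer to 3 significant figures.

Charge passed = 3.58 × 696 = 2492 C
n(e⁻) = Q/F = 2492/96485 = 0.02583 mol
Mg²⁺ + 2e⁻ → Mg, so n(Mg) = 0.02583 / 2 = 0.01292 mol
m = 0.01292 × 24.31 = 0.314 g

0.314 g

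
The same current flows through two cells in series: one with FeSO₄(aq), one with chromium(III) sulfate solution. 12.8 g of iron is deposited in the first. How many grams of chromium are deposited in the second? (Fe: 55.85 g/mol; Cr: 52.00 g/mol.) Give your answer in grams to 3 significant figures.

n(Fe) = 12.8 / 55.85 = 0.2292 mol
Fe²⁺ + 2e⁻ → Fe, so n(e⁻) = 2 × 0.2292 = 0.4584 mol
Same current for the same time ⇒ same n(e⁻) = 0.4584 mol in both cells.
Cr³⁺ + 3e⁻ → Cr, so n(Cr) = 0.4584 / 3 = 0.1528 mol
m(Cr) = 0.1528 × 52.00 = 7.95 g

7.95 g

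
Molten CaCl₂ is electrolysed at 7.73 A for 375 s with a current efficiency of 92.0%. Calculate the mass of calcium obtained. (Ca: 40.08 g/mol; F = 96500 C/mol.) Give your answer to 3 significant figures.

Q = 7.73 × 375 = 2899 C
n(e⁻) = 2899 / 96500 = 0.03004 mol
Ca²⁺ + 2e⁻ → Ca, so theoretical m(Ca) = 0.01502 × 40.08 = 0.6020 g
Actual mass = 92.0% × 0.6020 = 0.554 g

0.554 g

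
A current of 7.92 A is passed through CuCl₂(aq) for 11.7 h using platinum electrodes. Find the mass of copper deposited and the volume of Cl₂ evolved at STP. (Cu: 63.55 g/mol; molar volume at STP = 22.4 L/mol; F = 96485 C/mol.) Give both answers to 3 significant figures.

Q = 7.92 × 42120 = 3.336×10^5 C; n(e⁻) = 3.336×10^5 / 96485 = 3.458 mol
Cathode: Cu²⁺ + 2e⁻ → Cu → n(Cu) = 3.458/2 = 1.729 mol → 110 g
Anode: 2Cl⁻ → Cl₂ + 2e⁻ → n(Cl₂) = 3.458/2 = 1.729 mol → 38.7 L

110 g Cu; 38.7 L Cl₂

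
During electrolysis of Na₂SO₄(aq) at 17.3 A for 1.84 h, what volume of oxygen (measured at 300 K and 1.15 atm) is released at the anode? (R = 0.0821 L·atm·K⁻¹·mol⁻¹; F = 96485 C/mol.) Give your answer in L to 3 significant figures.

Charge passed = 17.3 × 6624 = 1.146×10^5 C
Moles of electrons = 1.146×10^5 / 96485 = 1.188 mol
2H₂O → O₂ + 4H⁺ + 4e⁻, so n(O₂) = 1.188 / 4 = 0.2970 mol
V = nRT/P = 0.2970 × 0.0821 × 300 / 1.15 = 6.361 L

6.36 L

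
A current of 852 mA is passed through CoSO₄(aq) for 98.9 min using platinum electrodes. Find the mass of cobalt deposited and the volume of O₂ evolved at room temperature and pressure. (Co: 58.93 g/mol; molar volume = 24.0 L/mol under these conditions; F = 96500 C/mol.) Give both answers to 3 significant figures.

Q = 0.852 × 5934 = 5056 C; n(e⁻) = 5056 / 96500 = 0.05239 mol
Cathode: Co²⁺ + 2e⁻ → Co → n(Co) = 0.05239/2 = 0.02620 mol → 1.54 g
Anode: 2H₂O → O₂ + 4H⁺ + 4e⁻ → n(O₂) = 0.05239/4 = 0.01310 mol → 0.314 L

1.54 g Co; 0.314 L O₂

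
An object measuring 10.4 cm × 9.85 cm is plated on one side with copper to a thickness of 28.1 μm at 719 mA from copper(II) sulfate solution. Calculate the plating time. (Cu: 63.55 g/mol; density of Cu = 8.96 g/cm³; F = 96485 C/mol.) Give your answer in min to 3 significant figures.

182 min

Plated area = 10.4 × 9.85 = 102.4 cm²
Volume = 102.4 × 28.1×10⁻⁴ cm = 0.2877 cm³
m(Cu) = 0.2877 × 8.96 = 2.578 g
n(Cu) = 2.578 / 63.55 = 0.04057 mol; n(e⁻) = 2 × 0.04057 = 0.08114 mol
Q = 0.08114 × 96485 = 7829 C
t = 7829 / 0.719 = 10890 s = 182 min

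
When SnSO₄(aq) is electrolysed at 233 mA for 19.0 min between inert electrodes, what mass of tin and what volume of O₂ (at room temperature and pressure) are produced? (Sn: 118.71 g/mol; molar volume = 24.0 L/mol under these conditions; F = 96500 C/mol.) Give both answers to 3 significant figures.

0.163 g Sn; 0.0165 L O₂

Q = 0.233 × 1140 = 265.6 C; n(e⁻) = 265.6 / 96500 = 0.002752 mol
Cathode: Sn²⁺ + 2e⁻ → Sn → n(Sn) = 0.002752/2 = 0.001376 mol → 0.163 g
Anode: 2H₂O → O₂ + 4H⁺ + 4e⁻ → n(O₂) = 0.002752/4 = 6.880×10^-4 mol → 0.0165 L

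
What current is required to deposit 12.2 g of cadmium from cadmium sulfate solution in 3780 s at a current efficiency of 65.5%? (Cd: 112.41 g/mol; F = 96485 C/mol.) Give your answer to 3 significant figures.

8.46 A

n(Cd) = 12.2 / 112.41 = 0.1085 mol
Cd²⁺ + 2e⁻ → Cd, so n(e⁻) = 2 × 0.1085 = 0.2170 mol
Q = 0.2170 × 96485 / 0.655 = 31970 C
I = Q / t = 31970 / 3780 s = 8.46 A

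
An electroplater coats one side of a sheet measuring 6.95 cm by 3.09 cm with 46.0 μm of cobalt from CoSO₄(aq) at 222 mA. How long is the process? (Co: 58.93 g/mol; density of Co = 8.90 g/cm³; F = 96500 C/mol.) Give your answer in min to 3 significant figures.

216 min

Plated area = 6.95 × 3.09 = 21.48 cm²
Volume = 21.48 × 46.0×10⁻⁴ cm = 0.09881 cm³
m(Co) = 0.09881 × 8.90 = 0.8794 g
n(Co) = 0.8794 / 58.93 = 0.01492 mol; n(e⁻) = 2 × 0.01492 = 0.02984 mol
Q = 0.02984 × 96500 = 2880 C
t = 2880 / 0.222 = 12970 s = 216 min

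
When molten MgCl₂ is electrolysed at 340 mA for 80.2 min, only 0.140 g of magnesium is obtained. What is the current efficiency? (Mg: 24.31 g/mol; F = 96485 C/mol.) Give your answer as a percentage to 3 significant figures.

Q = 0.340 × 4812 = 1636 C
n(e⁻) = 1636 / 96485 = 0.01696 mol
Mg²⁺ + 2e⁻ → Mg, so theoretical n(Mg) = 0.008480 mol → 0.2061 g
Efficiency = 0.140 / 0.2061 = 0.6793 = 67.9%

67.9%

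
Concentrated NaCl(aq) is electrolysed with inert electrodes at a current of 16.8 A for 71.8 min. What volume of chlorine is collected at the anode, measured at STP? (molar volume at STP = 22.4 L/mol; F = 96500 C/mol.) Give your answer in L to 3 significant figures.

Charge passed = 16.8 × 4308 = 72370 C
n(e⁻) = 72370 / 96500 = 0.7499 mol
2Cl⁻ → Cl₂ + 2e⁻, so n(Cl₂) = 0.7499 / 2 = 0.3750 mol
V = 0.3750 × 22.4 = 8.400 L

8.40 L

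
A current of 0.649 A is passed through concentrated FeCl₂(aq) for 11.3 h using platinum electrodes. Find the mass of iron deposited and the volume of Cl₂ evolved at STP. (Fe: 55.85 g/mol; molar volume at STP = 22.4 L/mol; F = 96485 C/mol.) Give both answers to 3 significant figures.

7.64 g Fe; 3.06 L Cl₂

Q = 0.649 × 40680 = 26400 C; n(e⁻) = 26400 / 96485 = 0.2736 mol
Cathode: Fe²⁺ + 2e⁻ → Fe → n(Fe) = 0.2736/2 = 0.1368 mol → 7.64 g
Anode: 2Cl⁻ → Cl₂ + 2e⁻ → n(Cl₂) = 0.2736/2 = 0.1368 mol → 3.06 L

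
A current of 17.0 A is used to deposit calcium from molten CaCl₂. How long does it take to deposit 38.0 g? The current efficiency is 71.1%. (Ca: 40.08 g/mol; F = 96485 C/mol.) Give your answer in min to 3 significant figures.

n(Ca) = 38.0 / 40.08 = 0.9481 mol
Ca²⁺ + 2e⁻ → Ca, so n(e⁻) = 2 × 0.9481 = 1.896 mol
Q = 1.896 × 96485 / 0.711 = 2.573×10^5 C
t = Q / I = 2.573×10^5 / 17.0 = 15140 s = 252 min

252 min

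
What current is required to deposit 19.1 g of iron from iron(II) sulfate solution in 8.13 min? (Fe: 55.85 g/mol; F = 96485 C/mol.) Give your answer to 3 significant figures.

n(Fe) = 19.1 / 55.85 = 0.3420 mol
Fe²⁺ + 2e⁻ → Fe, so n(e⁻) = 2 × 0.3420 = 0.6840 mol
Q = 0.6840 × 96485 = 66000 C
I = Q / t = 66000 / 487.8 s = 135 A

135 A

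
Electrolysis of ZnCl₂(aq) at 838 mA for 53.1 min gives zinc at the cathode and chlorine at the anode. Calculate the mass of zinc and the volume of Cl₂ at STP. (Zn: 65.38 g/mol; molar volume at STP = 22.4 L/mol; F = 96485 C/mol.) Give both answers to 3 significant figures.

0.905 g Zn; 0.310 L Cl₂

Q = 0.838 × 3186 = 2670 C; n(e⁻) = 2670 / 96485 = 0.02767 mol
Cathode: Zn²⁺ + 2e⁻ → Zn → n(Zn) = 0.02767/2 = 0.01384 mol → 0.905 g
Anode: 2Cl⁻ → Cl₂ + 2e⁻ → n(Cl₂) = 0.02767/2 = 0.01384 mol → 0.310 L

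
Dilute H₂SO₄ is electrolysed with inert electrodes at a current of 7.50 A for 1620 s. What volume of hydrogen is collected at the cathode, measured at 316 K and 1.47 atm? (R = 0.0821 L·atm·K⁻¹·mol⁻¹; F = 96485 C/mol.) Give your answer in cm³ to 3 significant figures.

Charge passed = 7.50 × 1620 = 12150 C
Moles of electrons = 12150 / 96485 = 0.1259 mol
2H⁺ + 2e⁻ → H₂, so n(H₂) = 0.1259 / 2 = 0.06295 mol
V = nRT/P = 0.06295 × 0.0821 × 316 / 1.47 = 1.111 L
= 1110 cm³

1110 cm³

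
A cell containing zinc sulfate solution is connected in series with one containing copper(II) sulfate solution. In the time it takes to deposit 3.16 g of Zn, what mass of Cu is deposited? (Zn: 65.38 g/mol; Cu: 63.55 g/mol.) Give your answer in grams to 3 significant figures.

n(Zn) = 3.16 / 65.38 = 0.04833 mol
Zn²⁺ + 2e⁻ → Zn, so n(e⁻) = 2 × 0.04833 = 0.09666 mol
Same current for the same time ⇒ same n(e⁻) = 0.09666 mol in both cells.
Cu²⁺ + 2e⁻ → Cu, so n(Cu) = 0.09666 / 2 = 0.04833 mol
m(Cu) = 0.04833 × 63.55 = 3.07 g

3.07 g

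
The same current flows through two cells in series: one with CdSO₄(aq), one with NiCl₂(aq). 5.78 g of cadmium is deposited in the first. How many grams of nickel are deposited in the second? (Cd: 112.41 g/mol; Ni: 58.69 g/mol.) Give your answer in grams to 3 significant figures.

3.02 g

n(Cd) = 5.78 / 112.41 = 0.05142 mol
Cd²⁺ + 2e⁻ → Cd, so n(e⁻) = 2 × 0.05142 = 0.1028 mol
The cells are in series, so the same charge (and hence the same n(e⁻) = 0.1028 mol) passes through both.
Ni²⁺ + 2e⁻ → Ni, so n(Ni) = 0.1028 / 2 = 0.05140 mol
m(Ni) = 0.05140 × 58.69 = 3.02 g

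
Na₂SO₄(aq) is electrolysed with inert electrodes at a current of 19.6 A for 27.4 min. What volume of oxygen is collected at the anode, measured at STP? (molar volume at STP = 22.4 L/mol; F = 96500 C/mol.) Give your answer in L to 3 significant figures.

Q = It = 19.6 × 1644 = 32220 C
Moles of electrons = 32220 / 96500 = 0.3339 mol
2H₂O → O₂ + 4H⁺ + 4e⁻, so n(O₂) = 0.3339 / 4 = 0.08348 mol
V = 0.08348 × 22.4 = 1.870 L

1.87 L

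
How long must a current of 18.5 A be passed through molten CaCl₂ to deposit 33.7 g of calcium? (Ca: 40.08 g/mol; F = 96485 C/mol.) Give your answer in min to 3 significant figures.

n(Ca) = 33.7 / 40.08 = 0.8408 mol
Ca²⁺ + 2e⁻ → Ca, so n(e⁻) = 2 × 0.8408 = 1.682 mol
Q = 1.682 × 96485 = 1.623×10^5 C
t = Q / I = 1.623×10^5 / 18.5 = 8773 s = 146 min

146 min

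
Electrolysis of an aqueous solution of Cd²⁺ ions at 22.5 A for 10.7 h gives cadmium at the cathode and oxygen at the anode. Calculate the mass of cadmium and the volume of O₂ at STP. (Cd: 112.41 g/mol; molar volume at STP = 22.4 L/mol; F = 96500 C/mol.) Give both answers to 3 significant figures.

Q = 22.5 × 38520 = 8.667×10^5 C; n(e⁻) = 8.667×10^5 / 96500 = 8.981 mol
Cathode: Cd²⁺ + 2e⁻ → Cd → n(Cd) = 8.981/2 = 4.491 mol → 505 g
Anode: 2H₂O → O₂ + 4H⁺ + 4e⁻ → n(O₂) = 8.981/4 = 2.245 mol → 50.3 L

505 g Cd; 50.3 L O₂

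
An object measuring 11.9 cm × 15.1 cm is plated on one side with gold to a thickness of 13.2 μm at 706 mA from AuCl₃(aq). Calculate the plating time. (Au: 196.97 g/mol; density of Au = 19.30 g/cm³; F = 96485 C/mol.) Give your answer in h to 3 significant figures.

Plated area = 11.9 × 15.1 = 179.7 cm²
Volume = 179.7 × 13.2×10⁻⁴ cm = 0.2372 cm³
m(Au) = 0.2372 × 19.30 = 4.578 g
n(Au) = 4.578 / 196.97 = 0.02324 mol; n(e⁻) = 3 × 0.02324 = 0.06972 mol
Q = 0.06972 × 96485 = 6727 C
t = 6727 / 0.706 = 9528 s = 2.65 h

2.65 h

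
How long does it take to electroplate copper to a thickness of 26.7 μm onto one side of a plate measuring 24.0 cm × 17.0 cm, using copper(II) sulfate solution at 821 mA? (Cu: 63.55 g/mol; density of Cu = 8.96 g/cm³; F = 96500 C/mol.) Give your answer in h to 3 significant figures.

Plated area = 24.0 × 17.0 = 408.0 cm²
Volume = 408.0 × 26.7×10⁻⁴ cm = 1.089 cm³
m(Cu) = 1.089 × 8.96 = 9.757 g
n(Cu) = 9.757 / 63.55 = 0.1535 mol; n(e⁻) = 2 × 0.1535 = 0.3070 mol
Q = 0.3070 × 96500 = 29630 C
t = 29630 / 0.821 = 36090 s = 10.0 h

10.0 h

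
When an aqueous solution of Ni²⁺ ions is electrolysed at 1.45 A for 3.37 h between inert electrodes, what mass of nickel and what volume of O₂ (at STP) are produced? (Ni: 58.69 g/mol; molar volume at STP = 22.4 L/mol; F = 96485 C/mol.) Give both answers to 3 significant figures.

5.35 g Ni; 1.02 L O₂

Q = 1.45 × 12132 = 17590 C; n(e⁻) = 17590 / 96485 = 0.1823 mol
Cathode: Ni²⁺ + 2e⁻ → Ni → n(Ni) = 0.1823/2 = 0.09115 mol → 5.35 g
Anode: 2H₂O → O₂ + 4H⁺ + 4e⁻ → n(O₂) = 0.1823/4 = 0.04558 mol → 1.02 L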